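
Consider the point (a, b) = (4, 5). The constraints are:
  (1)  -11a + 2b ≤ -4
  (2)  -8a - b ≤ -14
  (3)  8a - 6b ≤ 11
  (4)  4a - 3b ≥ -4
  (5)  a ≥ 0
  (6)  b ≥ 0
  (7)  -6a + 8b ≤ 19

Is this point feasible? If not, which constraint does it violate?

(1): -34 ≤ -4 ✓
(2): -37 ≤ -14 ✓
(3): 2 ≤ 11 ✓
(4): 1 ≥ -4 ✓
(5): 4 ≥ 0 ✓
(6): 5 ≥ 0 ✓
(7): 16 ≤ 19 ✓

feasible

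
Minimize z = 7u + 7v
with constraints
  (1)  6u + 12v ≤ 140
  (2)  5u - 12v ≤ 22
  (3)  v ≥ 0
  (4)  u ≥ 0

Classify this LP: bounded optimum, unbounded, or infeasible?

Corner points and z = 7u + 7v:
  (162/11, 142/33) → z = 4396/33
  (0, 35/3) → z = 245/3
  (22/5, 0) → z = 154/5
  (0, 0) → z = 0
The feasible region has finitely many vertices and no improving ray; the minimum is 0 at (0, 0).

bounded optimum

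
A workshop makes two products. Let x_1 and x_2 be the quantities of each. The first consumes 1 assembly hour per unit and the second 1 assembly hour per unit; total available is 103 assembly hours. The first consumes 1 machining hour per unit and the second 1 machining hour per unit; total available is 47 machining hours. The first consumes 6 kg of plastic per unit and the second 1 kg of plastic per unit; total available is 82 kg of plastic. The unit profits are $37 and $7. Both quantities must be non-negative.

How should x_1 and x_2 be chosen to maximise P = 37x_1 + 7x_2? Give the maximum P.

x_1 = 7, x_2 = 40, maximum P = 539

Vertices and P = 37x_1 + 7x_2:
  (0, 0) → P = 0
  (0, 47) → P = 329
  (41/3, 0) → P = 1517/3
  (7, 40) → P = 539

The optimum lies where x_1 + x_2 = 47 and 6x_1 + x_2 = 82.
Solving simultaneously gives x_1 = 7, x_2 = 40.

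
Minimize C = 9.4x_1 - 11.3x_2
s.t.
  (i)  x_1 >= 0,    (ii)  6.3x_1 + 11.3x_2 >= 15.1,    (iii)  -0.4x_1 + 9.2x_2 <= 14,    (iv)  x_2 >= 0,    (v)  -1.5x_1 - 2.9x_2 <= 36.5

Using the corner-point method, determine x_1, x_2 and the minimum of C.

Extreme points and C = 9.4x_1 - 11.3x_2:
  (0, 151/113) → C = -151/10
  (0, 35/23) → C = -791/46
  (151/63, 0) → C = 7097/315
The feasible region is unbounded (it extends along (23, 1), (1, 0)), but C strictly increases along every unbounded feasible direction, so there is no improving ray and the minimum is attained at a vertex.

The binding constraints are x_1 = 0 and -0.4x_1 + 9.2x_2 = 14.
Solving simultaneously gives x_1 = 0, x_2 = 35/23.

x_1 = 0, x_2 = 35/23, minimum C = -791/46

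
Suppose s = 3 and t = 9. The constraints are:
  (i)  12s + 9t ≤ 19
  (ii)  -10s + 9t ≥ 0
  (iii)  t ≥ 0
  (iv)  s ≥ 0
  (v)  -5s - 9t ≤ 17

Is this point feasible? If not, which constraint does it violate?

not feasible — violates (i)

Constraint (i): 12s + 9t = 117, which is not ≤ 19. All other constraints are satisfied.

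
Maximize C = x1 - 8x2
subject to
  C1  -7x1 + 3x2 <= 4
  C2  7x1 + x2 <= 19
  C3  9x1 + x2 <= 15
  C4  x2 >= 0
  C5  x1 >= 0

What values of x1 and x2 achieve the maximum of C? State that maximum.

x1 = 5/3, x2 = 0, maximum C = 5/3

Vertices and C = x1 - 8x2:
  (41/34, 141/34) → C = -1087/34
  (0, 4/3) → C = -32/3
  (5/3, 0) → C = 5/3
  (0, 0) → C = 0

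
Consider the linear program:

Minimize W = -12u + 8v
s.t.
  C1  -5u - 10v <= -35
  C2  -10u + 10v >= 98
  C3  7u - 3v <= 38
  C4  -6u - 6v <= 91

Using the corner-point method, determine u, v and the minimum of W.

The feasible region is unbounded (it extends along (3, 7), (-1, 1)), but W strictly increases along every unbounded feasible direction, so there is no improving ray and the minimum is attained at a vertex.

The optimum lies where -10u + 10v = 98 and 7u - 3v = 38.
Solving simultaneously gives u = 337/20, v = 533/20.

u = 337/20, v = 533/20, minimum W = 11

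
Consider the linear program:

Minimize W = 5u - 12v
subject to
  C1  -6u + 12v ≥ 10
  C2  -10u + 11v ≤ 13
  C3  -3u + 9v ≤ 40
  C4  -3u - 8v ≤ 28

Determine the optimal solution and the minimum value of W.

u = 17/3, v = 19/3, minimum W = -143/3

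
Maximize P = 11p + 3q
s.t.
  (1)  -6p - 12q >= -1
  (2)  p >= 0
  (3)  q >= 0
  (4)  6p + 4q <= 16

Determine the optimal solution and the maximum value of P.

p = 1/6, q = 0, maximum P = 11/6

At the optimal vertex, -6p - 12q = -1 and q = 0.
Solving simultaneously gives p = 1/6, q = 0.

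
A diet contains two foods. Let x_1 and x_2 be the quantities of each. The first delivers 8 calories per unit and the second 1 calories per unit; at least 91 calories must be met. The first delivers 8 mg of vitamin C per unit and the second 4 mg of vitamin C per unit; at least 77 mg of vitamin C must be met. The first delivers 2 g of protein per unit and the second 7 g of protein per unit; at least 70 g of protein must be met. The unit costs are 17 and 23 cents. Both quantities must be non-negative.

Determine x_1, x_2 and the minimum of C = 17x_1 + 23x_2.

Extreme points and C = 17x_1 + 23x_2:
  (0, 91) → C = 2093
  (35, 0) → C = 595
  (21/2, 7) → C = 679/2
The feasible region is unbounded (it extends along (0, 1), (1, 0)), but C strictly increases along every unbounded feasible direction, so there is no improving ray and the minimum is attained at a vertex.

The binding constraints are 8x_1 + x_2 = 91 and 2x_1 + 7x_2 = 70.
Solving simultaneously gives x_1 = 21/2, x_2 = 7.

x_1 = 21/2, x_2 = 7, minimum C = 679/2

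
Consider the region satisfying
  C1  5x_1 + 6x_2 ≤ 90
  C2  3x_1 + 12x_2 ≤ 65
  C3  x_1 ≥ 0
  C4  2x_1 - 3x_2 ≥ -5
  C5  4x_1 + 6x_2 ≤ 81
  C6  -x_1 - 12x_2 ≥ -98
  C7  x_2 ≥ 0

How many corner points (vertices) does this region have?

Of the 21 pairwise boundary intersections, those satisfying every inequality are:
  (115/7, 55/42)
  (18, 0)
  (45/11, 145/33)
  (0, 5/3)
  (0, 0)

5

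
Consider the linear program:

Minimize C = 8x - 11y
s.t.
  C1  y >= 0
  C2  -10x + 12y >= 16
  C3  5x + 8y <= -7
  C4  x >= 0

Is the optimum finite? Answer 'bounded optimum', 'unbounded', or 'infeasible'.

infeasible

The boundaries y = 0 and -10x + 12y = 16 meet at (-8/5, 0), but that point violates x ≥ 0. Every candidate vertex is excluded by some other constraint, so the feasible region is empty.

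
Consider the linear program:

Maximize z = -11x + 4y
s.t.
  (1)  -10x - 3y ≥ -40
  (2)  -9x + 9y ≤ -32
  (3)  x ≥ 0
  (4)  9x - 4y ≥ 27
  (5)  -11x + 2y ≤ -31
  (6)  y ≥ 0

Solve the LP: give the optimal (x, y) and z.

x = 32/9, y = 0, maximum z = -352/9

The binding constraints are -9x + 9y = -32 and y = 0.
Solving simultaneously gives x = 32/9, y = 0.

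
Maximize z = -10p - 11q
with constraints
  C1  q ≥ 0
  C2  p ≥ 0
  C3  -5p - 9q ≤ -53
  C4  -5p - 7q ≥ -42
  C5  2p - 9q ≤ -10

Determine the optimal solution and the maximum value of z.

p = 0, q = 53/9, maximum z = -583/9

Extreme points and z = -10p - 11q:
  (0, 53/9) → z = -583/9
  (0, 6) → z = -66
  (7/10, 11/2) → z = -135/2

At the optimal vertex, p = 0 and -5p - 9q = -53.
Solving simultaneously gives p = 0, q = 53/9.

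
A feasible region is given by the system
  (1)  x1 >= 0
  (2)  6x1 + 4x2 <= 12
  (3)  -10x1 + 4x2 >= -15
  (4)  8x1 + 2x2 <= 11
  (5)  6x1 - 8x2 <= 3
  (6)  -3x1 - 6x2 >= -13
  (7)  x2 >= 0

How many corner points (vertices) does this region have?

Of the 21 pairwise boundary intersections, those satisfying every inequality are:
  (0, 13/6)
  (0, 0)
  (1, 3/2)
  (5/6, 7/4)
  (47/38, 21/38)
  (1/2, 0)

6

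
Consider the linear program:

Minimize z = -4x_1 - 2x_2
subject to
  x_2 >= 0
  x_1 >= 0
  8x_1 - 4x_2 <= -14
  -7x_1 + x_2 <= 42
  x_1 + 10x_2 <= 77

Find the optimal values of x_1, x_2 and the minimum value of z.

x_1 = 2, x_2 = 15/2, minimum z = -23

Vertices and z = -4x_1 - 2x_2:
  (0, 7/2) → z = -7
  (0, 77/10) → z = -77/5
  (2, 15/2) → z = -23

The binding constraints are 8x_1 - 4x_2 = -14 and x_1 + 10x_2 = 77.
Solving simultaneously gives x_1 = 2, x_2 = 15/2.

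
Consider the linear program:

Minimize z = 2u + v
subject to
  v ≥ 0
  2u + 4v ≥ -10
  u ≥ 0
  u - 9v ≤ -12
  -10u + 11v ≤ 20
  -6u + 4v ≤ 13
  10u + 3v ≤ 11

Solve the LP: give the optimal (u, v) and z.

u = 0, v = 4/3, minimum z = 4/3

Feasible corners and z = 2u + v:
  (0, 4/3) → z = 4/3
  (0, 20/11) → z = 20/11
  (21/31, 131/93) → z = 257/93
  (61/140, 31/14) → z = 108/35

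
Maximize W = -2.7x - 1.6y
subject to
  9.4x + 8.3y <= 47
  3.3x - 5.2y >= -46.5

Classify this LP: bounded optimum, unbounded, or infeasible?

unbounded

From the feasible point (-14155/7627, 59220/7627), moving in the direction (-5.2, -3.3) keeps every constraint satisfied while W increases without bound.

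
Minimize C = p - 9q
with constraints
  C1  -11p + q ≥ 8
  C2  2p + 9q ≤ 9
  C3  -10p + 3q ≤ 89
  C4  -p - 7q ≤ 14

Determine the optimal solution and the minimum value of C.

p = -129/16, q = 67/24, minimum C = -531/16

Vertices and C = p - 9q:
  (-63/101, 115/101) → C = -1098/101
  (-35/39, -73/39) → C = 622/39
  (-129/16, 67/24) → C = -531/16
  (-665/73, -51/73) → C = -206/73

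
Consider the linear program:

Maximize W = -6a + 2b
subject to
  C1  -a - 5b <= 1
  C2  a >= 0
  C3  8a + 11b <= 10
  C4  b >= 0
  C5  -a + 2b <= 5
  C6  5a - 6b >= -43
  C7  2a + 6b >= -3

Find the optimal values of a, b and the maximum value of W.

a = 0, b = 10/11, maximum W = 20/11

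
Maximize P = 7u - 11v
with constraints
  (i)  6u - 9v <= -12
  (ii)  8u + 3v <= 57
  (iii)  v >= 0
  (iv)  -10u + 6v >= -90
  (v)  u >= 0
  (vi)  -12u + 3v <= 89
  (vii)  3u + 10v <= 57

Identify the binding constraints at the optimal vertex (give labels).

(i) and (v)

Vertices and P = 7u - 11v:
  (0, 4/3) → P = -44/3
  (131/29, 126/29) → P = -469/29
  (0, 57/10) → P = -627/10

The maximum is at (0, 4/3). Substituting into each constraint, equality holds for (i) and (v); the remaining constraints have slack.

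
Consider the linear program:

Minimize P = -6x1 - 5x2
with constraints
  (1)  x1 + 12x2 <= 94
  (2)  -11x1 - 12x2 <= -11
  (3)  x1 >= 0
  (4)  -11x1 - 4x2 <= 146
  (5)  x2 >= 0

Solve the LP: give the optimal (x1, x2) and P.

Feasible corners and P = -6x1 - 5x2:
  (0, 47/6) → P = -235/6
  (94, 0) → P = -564
  (0, 11/12) → P = -55/12
  (1, 0) → P = -6

The optimum lies where x1 + 12x2 = 94 and x2 = 0.
Solving simultaneously gives x1 = 94, x2 = 0.

x1 = 94, x2 = 0, minimum P = -564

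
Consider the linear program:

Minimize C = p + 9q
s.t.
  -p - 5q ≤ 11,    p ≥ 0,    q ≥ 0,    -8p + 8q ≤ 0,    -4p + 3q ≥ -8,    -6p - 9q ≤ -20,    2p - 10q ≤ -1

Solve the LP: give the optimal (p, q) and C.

Vertices and C = p + 9q:
  (8, 8) → C = 80
  (4/3, 4/3) → C = 40/3
  (22/9, 16/27) → C = 70/9

p = 22/9, q = 16/27, minimum C = 70/9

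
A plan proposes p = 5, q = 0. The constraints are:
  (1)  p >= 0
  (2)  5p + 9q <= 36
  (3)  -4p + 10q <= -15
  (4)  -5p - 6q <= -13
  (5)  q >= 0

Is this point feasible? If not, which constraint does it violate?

feasible

(1): 5 ≥ 0 ✓
(2): 25 ≤ 36 ✓
(3): -20 ≤ -15 ✓
(4): -25 ≤ -13 ✓
(5): 0 ≥ 0 ✓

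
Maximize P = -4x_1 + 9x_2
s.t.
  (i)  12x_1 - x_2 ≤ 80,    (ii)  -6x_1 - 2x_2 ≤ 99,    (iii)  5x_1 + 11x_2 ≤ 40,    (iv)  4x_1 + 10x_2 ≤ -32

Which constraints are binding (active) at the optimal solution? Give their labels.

Vertices and P = -4x_1 + 9x_2:
  (61/30, -278/5) → P = -7628/15
  (192/31, -176/31) → P = -2352/31
  (-463/26, 51/13) → P = 1385/13

The maximum is at (-463/26, 51/13). Substituting into each constraint, equality holds for (ii) and (iv); the remaining constraints have slack.

(ii) and (iv)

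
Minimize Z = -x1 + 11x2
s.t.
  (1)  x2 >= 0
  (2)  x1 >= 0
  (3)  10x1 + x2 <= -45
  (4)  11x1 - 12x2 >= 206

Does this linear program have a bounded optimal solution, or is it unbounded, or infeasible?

infeasible

The boundaries x2 = 0 and 11x1 - 12x2 = 206 meet at (206/11, 0), but that point violates 10x1 + x2 ≤ -45. Every candidate vertex is excluded by some other constraint, so the feasible region is empty.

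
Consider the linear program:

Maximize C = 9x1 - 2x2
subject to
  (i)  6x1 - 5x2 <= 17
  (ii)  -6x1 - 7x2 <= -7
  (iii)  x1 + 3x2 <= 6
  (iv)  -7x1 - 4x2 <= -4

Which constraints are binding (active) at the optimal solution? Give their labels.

(i) and (iii)

Extreme points and C = 9x1 - 2x2:
  (77/36, -5/6) → C = 251/12
  (81/23, 19/23) → C = 691/23
  (0, 1) → C = -2
  (-12/17, 38/17) → C = -184/17

The maximum is at (81/23, 19/23). Substituting into each constraint, equality holds for (i) and (iii); the remaining constraints have slack.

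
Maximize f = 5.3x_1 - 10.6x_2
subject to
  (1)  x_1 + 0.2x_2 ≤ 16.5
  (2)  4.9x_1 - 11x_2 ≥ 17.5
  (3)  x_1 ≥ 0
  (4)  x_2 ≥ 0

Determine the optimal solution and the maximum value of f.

x_1 = 16.5, x_2 = 0, maximum f = 87.45

Vertices and f = 5.3x_1 - 10.6x_2:
  (9250/599, 6335/1198) → f = 30899/1198
  (33/2, 0) → f = 1749/20
  (25/7, 0) → f = 265/14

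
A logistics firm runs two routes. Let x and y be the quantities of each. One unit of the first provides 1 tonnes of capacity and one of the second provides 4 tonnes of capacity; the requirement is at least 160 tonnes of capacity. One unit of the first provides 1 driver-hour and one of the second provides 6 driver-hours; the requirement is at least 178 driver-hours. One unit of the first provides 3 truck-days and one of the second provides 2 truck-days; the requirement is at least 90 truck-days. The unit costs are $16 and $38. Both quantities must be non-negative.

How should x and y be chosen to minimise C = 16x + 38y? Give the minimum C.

x = 4, y = 39, minimum C = 1546

Feasible corners and C = 16x + 38y:
  (0, 45) → C = 1710
  (178, 0) → C = 2848
  (124, 9) → C = 2326
  (4, 39) → C = 1546
The feasible region is unbounded (it extends along (0, 1), (1, 0)), but C strictly increases along every unbounded feasible direction, so there is no improving ray and the minimum is attained at a vertex.

At the optimal vertex, x + 4y = 160 and 3x + 2y = 90.
Solving simultaneously gives x = 4, y = 39.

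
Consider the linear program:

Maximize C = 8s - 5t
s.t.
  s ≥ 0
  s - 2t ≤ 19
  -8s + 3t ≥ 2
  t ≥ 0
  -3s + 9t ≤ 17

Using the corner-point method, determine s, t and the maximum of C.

Corner points and C = 8s - 5t:
  (0, 2/3) → C = -10/3
  (0, 17/9) → C = -85/9
  (11/21, 130/63) → C = -386/63

s = 0, t = 2/3, maximum C = -10/3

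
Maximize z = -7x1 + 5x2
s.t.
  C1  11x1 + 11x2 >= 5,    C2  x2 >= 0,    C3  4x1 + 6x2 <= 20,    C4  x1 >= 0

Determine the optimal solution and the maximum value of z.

x1 = 0, x2 = 10/3, maximum z = 50/3

Extreme points and z = -7x1 + 5x2:
  (5/11, 0) → z = -35/11
  (0, 5/11) → z = 25/11
  (5, 0) → z = -35
  (0, 10/3) → z = 50/3

The optimum lies where 4x1 + 6x2 = 20 and x1 = 0.
Solving simultaneously gives x1 = 0, x2 = 10/3.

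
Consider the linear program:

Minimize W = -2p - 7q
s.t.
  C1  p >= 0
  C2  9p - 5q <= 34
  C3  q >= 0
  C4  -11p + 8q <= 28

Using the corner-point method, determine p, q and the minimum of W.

p = 412/17, q = 626/17, minimum W = -5206/17

Extreme points and W = -2p - 7q:
  (0, 0) → W = 0
  (0, 7/2) → W = -49/2
  (34/9, 0) → W = -68/9
  (412/17, 626/17) → W = -5206/17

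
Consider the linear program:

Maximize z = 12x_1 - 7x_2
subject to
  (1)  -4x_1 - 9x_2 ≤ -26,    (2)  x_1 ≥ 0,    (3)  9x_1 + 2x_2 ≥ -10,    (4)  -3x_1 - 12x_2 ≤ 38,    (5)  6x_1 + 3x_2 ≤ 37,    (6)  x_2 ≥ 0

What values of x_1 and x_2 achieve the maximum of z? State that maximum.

x_1 = 85/14, x_2 = 4/21, maximum z = 1502/21

The optimum lies where -4x_1 - 9x_2 = -26 and 6x_1 + 3x_2 = 37.
Solving simultaneously gives x_1 = 85/14, x_2 = 4/21.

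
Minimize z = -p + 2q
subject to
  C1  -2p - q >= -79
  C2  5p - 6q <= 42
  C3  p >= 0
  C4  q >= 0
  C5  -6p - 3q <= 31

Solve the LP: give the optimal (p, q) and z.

Extreme points and z = -p + 2q:
  (516/17, 311/17) → z = 106/17
  (0, 79) → z = 158
  (42/5, 0) → z = -42/5
  (0, 0) → z = 0

The binding constraints are 5p - 6q = 42 and q = 0.
Solving simultaneously gives p = 42/5, q = 0.

p = 42/5, q = 0, minimum z = -42/5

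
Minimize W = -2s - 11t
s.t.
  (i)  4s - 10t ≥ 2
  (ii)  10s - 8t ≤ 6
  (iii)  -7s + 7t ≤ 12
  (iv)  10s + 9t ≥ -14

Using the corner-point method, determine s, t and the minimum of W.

Vertices and W = -2s - 11t:
  (11/17, 1/17) → W = -33/17
  (-61/68, -19/34) → W = 135/17
  (-29/85, -20/17) → W = 1158/85

The binding constraints are 4s - 10t = 2 and 10s - 8t = 6.
Solving simultaneously gives s = 11/17, t = 1/17.

s = 11/17, t = 1/17, minimum W = -33/17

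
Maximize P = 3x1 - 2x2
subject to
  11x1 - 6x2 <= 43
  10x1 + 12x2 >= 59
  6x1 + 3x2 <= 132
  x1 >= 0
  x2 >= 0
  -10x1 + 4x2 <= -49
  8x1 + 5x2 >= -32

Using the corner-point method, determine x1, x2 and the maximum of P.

Extreme points and P = 3x1 - 2x2:
  (307/23, 398/23) → P = 125/23
  (61/8, 109/16) → P = 37/4
  (25/2, 19) → P = -1/2

The optimum lies where 11x1 - 6x2 = 43 and -10x1 + 4x2 = -49.
Solving simultaneously gives x1 = 61/8, x2 = 109/16.

x1 = 61/8, x2 = 109/16, maximum P = 37/4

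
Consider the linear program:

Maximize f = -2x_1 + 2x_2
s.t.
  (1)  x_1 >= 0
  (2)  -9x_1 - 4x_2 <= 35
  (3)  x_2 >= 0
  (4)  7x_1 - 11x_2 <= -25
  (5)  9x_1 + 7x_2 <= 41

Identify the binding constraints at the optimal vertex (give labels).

Vertices and f = -2x_1 + 2x_2:
  (0, 25/11) → f = 50/11
  (0, 41/7) → f = 82/7
  (69/37, 128/37) → f = 118/37

The maximum is at (0, 41/7). Substituting into each constraint, equality holds for (1) and (5); the remaining constraints have slack.

(1) and (5)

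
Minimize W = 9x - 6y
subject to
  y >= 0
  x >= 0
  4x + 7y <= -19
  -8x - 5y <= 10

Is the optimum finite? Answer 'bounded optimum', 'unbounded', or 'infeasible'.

The boundaries y = 0 and x = 0 meet at (0, 0), but that point violates 4x + 7y ≤ -19. Every candidate vertex is excluded by some other constraint, so the feasible region is empty.

infeasible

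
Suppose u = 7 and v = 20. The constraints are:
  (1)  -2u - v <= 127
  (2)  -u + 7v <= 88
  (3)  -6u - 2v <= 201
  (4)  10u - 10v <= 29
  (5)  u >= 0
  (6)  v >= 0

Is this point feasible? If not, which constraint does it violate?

Constraint (2): -u + 7v = 133, which is not ≤ 88. All other constraints are satisfied.

not feasible — violates (2)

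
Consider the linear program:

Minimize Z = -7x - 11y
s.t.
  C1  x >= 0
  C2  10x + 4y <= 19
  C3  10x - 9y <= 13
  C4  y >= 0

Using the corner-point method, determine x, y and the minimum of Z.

x = 0, y = 19/4, minimum Z = -209/4

Vertices and Z = -7x - 11y:
  (0, 19/4) → Z = -209/4
  (0, 0) → Z = 0
  (223/130, 6/13) → Z = -2221/130
  (13/10, 0) → Z = -91/10

The binding constraints are x = 0 and 10x + 4y = 19.
Solving simultaneously gives x = 0, y = 19/4.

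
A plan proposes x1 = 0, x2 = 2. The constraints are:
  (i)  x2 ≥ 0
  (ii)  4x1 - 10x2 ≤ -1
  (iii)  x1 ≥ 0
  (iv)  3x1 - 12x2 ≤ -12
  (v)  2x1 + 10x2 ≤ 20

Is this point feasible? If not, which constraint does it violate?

(i): 2 ≥ 0 ✓
(ii): -20 ≤ -1 ✓
(iii): 0 ≥ 0 ✓
(iv): -24 ≤ -12 ✓
(v): 20 ≤ 20 ✓

feasible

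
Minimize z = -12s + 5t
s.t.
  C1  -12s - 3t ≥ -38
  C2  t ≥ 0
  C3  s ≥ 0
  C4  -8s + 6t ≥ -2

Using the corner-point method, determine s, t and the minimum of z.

Vertices and z = -12s + 5t:
  (0, 38/3) → z = 190/3
  (39/16, 35/12) → z = -44/3
  (0, 0) → z = 0
  (1/4, 0) → z = -3

s = 39/16, t = 35/12, minimum z = -44/3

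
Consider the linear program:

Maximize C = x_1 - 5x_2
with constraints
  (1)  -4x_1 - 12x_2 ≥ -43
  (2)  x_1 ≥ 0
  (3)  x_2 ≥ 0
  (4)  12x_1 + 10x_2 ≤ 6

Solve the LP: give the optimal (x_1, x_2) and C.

Extreme points and C = x_1 - 5x_2:
  (0, 0) → C = 0
  (0, 3/5) → C = -3
  (1/2, 0) → C = 1/2

The optimum lies where x_2 = 0 and 12x_1 + 10x_2 = 6.
Solving simultaneously gives x_1 = 1/2, x_2 = 0.

x_1 = 1/2, x_2 = 0, maximum C = 1/2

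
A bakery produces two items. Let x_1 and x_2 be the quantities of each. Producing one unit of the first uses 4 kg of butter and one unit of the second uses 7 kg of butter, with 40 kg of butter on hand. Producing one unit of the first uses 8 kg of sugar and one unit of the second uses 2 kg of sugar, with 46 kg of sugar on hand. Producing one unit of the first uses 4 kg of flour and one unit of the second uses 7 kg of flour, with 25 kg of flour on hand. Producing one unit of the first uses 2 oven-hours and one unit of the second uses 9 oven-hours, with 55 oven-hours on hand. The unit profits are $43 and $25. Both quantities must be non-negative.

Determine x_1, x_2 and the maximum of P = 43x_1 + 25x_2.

Corner points and P = 43x_1 + 25x_2:
  (0, 0) → P = 0
  (0, 25/7) → P = 625/7
  (23/4, 0) → P = 989/4
  (17/3, 1/3) → P = 252

The optimum lies where 8x_1 + 2x_2 = 46 and 4x_1 + 7x_2 = 25.
Solving simultaneously gives x_1 = 17/3, x_2 = 1/3.

x_1 = 17/3, x_2 = 1/3, maximum P = 252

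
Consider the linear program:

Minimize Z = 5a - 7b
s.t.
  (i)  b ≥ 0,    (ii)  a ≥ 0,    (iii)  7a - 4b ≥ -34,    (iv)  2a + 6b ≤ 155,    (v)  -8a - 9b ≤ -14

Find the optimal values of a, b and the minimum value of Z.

Feasible corners and Z = 5a - 7b:
  (155/2, 0) → Z = 775/2
  (7/4, 0) → Z = 35/4
  (0, 17/2) → Z = -119/2
  (0, 14/9) → Z = -98/9
  (208/25, 1153/50) → Z = -5991/50

a = 208/25, b = 1153/50, minimum Z = -5991/50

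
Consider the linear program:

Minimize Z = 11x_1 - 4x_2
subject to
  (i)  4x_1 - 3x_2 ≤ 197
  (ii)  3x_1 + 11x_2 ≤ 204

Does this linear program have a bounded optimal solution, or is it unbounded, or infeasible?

From the feasible point (2779/53, 225/53), moving in the direction (-11, 3) keeps every constraint satisfied while Z decreases without bound.

unbounded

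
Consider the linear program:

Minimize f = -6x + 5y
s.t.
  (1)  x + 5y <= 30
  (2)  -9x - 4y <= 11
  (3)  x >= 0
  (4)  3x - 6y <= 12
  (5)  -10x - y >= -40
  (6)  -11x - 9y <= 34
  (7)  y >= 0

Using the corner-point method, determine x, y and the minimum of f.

Extreme points and f = -6x + 5y:
  (0, 6) → f = 30
  (170/49, 260/49) → f = 40/7
  (0, 0) → f = 0
  (4, 0) → f = -24

At the optimal vertex, 3x - 6y = 12 and -10x - y = -40.
Solving simultaneously gives x = 4, y = 0.

x = 4, y = 0, minimum f = -24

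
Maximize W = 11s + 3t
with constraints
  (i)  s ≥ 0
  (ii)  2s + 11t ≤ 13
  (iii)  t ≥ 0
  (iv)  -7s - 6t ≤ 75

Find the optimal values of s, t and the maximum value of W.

Extreme points and W = 11s + 3t:
  (0, 13/11) → W = 39/11
  (0, 0) → W = 0
  (13/2, 0) → W = 143/2

The binding constraints are 2s + 11t = 13 and t = 0.
Solving simultaneously gives s = 13/2, t = 0.

s = 13/2, t = 0, maximum W = 143/2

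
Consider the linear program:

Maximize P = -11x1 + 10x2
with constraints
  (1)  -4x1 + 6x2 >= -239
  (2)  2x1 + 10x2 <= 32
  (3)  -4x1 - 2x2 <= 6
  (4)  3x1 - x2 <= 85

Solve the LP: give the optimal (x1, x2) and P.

Feasible corners and P = -11x1 + 10x2:
  (221/16, -245/8) → P = -7331/16
  (271/14, -377/14) → P = -6751/14
  (-31/9, 35/9) → P = 691/9
  (441/16, -37/16) → P = -5221/16

x1 = -31/9, x2 = 35/9, maximum P = 691/9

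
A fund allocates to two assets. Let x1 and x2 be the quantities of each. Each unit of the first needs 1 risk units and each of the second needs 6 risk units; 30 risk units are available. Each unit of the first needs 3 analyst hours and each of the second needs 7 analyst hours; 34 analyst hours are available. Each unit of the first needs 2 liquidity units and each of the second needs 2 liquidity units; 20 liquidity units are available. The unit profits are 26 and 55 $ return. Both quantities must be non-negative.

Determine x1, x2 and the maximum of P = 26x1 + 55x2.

Extreme points and P = 26x1 + 55x2:
  (0, 0) → P = 0
  (0, 34/7) → P = 1870/7
  (10, 0) → P = 260
  (9, 1) → P = 289

The binding constraints are 3x1 + 7x2 = 34 and 2x1 + 2x2 = 20.
Solving simultaneously gives x1 = 9, x2 = 1.

x1 = 9, x2 = 1, maximum P = 289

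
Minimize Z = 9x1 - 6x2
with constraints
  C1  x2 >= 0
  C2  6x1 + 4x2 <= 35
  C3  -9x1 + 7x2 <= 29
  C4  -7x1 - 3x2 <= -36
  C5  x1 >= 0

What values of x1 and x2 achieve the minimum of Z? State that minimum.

x1 = 39/10, x2 = 29/10, minimum Z = 177/10

Extreme points and Z = 9x1 - 6x2:
  (35/6, 0) → Z = 105/2
  (36/7, 0) → Z = 324/7
  (39/10, 29/10) → Z = 177/10

The optimum lies where 6x1 + 4x2 = 35 and -7x1 - 3x2 = -36.
Solving simultaneously gives x1 = 39/10, x2 = 29/10.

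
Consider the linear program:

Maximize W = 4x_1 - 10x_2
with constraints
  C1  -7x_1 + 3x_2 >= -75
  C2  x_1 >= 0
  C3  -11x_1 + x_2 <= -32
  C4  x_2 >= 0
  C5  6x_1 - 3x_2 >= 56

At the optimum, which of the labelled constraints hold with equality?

Extreme points and W = 4x_1 - 10x_2:
  (75/7, 0) → W = 300/7
  (19, 58/3) → W = -352/3
  (28/3, 0) → W = 112/3

The maximum is at (75/7, 0). Substituting into each constraint, equality holds for C1 and C4; the remaining constraints have slack.

C1 and C4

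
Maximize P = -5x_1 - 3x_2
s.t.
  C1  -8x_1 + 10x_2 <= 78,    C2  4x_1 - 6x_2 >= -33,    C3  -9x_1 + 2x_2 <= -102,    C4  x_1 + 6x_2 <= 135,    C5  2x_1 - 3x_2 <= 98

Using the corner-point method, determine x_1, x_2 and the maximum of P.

x_1 = 110/23, x_2 = -678/23, maximum P = 1484/23

Corner points and P = -5x_1 - 3x_2:
  (339/23, 705/46) → P = -5505/46
  (102/5, 191/10) → P = -1593/10
  (110/23, -678/23) → P = 1484/23
  (331/5, 172/15) → P = -1827/5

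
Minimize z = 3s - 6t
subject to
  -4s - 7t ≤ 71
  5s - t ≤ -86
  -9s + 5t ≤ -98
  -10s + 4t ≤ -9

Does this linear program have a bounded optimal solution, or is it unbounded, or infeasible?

infeasible

The boundaries -4s - 7t = 71 and -9s + 5t = -98 meet at (331/83, -1031/83), but that point violates 5s - t ≤ -86. Every candidate vertex is excluded by some other constraint, so the feasible region is empty.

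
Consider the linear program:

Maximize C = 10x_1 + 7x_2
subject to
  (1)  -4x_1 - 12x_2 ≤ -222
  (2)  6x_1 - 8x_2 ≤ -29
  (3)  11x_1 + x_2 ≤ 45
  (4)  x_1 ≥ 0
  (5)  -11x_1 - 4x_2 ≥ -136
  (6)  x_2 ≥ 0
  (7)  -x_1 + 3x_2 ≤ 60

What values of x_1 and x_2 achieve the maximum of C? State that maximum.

x_1 = 75/34, x_2 = 705/34, maximum C = 5685/34

The optimum lies where 11x_1 + x_2 = 45 and -x_1 + 3x_2 = 60.
Solving simultaneously gives x_1 = 75/34, x_2 = 705/34.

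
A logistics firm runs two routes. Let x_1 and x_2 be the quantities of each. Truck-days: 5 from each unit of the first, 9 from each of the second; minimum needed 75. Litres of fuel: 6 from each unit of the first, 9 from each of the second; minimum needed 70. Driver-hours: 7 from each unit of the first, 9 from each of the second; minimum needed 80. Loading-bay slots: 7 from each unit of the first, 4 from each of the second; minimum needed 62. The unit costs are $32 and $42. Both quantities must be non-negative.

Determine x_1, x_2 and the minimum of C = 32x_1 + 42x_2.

Feasible corners and C = 32x_1 + 42x_2:
  (0, 31/2) → C = 651
  (15, 0) → C = 480
  (6, 5) → C = 402
The feasible region is unbounded (it extends along (0, 1), (1, 0)), but C strictly increases along every unbounded feasible direction, so there is no improving ray and the minimum is attained at a vertex.

At the optimal vertex, 5x_1 + 9x_2 = 75 and 7x_1 + 4x_2 = 62.
Solving simultaneously gives x_1 = 6, x_2 = 5.

x_1 = 6, x_2 = 5, minimum C = 402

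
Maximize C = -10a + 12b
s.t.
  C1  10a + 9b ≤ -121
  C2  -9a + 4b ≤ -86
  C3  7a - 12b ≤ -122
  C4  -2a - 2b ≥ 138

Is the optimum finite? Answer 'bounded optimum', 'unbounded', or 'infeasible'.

infeasible

The boundaries 10a + 9b = -121 and -2a - 2b = 138 meet at (500, -569), but that point violates 7a - 12b ≤ -122. Every candidate vertex is excluded by some other constraint, so the feasible region is empty.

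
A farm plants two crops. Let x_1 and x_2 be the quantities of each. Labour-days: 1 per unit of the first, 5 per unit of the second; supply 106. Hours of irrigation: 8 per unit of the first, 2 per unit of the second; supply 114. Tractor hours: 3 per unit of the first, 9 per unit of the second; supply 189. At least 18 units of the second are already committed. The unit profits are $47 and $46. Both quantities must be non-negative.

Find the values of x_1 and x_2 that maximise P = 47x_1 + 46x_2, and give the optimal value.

x_1 = 9, x_2 = 18, maximum P = 1251

Corner points and P = 47x_1 + 46x_2:
  (0, 21) → P = 966
  (0, 18) → P = 828
  (9, 18) → P = 1251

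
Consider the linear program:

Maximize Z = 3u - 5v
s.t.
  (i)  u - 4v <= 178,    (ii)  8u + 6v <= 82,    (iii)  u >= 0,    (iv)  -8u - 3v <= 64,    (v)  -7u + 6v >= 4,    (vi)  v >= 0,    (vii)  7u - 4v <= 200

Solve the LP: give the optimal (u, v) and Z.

Extreme points and Z = 3u - 5v:
  (0, 41/3) → Z = -205/3
  (26/5, 101/15) → Z = -271/15
  (0, 2/3) → Z = -10/3

u = 0, v = 2/3, maximum Z = -10/3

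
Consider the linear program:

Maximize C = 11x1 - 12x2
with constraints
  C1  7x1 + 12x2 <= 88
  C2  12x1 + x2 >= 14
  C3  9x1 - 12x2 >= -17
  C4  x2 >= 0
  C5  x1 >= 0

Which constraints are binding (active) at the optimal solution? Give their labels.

Extreme points and C = 11x1 - 12x2:
  (71/16, 911/192) → C = -65/8
  (88/7, 0) → C = 968/7
  (151/153, 110/51) → C = -2299/153
  (7/6, 0) → C = 77/6

The maximum is at (88/7, 0). Substituting into each constraint, equality holds for C1 and C4; the remaining constraints have slack.

C1 and C4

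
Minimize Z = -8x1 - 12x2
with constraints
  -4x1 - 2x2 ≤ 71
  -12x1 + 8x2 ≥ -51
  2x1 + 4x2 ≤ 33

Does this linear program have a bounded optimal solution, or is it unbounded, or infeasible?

bounded optimum

Corner points and Z = -8x1 - 12x2:
  (-233/28, -132/7) → Z = 2050/7
  (-175/6, 137/6) → Z = -122/3
  (117/16, 147/32) → Z = -909/8
The feasible region has finitely many vertices and no improving ray; the minimum is -909/8 at (117/16, 147/32).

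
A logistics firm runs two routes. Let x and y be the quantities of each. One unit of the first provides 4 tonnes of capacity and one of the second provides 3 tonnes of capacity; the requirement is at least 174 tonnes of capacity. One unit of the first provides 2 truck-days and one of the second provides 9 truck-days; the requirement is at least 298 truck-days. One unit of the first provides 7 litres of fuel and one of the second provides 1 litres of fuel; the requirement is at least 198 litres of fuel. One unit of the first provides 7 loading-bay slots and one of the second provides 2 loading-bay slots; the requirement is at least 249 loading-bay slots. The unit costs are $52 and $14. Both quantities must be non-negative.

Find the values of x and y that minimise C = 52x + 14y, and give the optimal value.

x = 21, y = 51, minimum C = 1806

Extreme points and C = 52x + 14y:
  (0, 198) → C = 2772
  (149, 0) → C = 7748
  (1645/59, 1588/59) → C = 107772/59
  (21, 51) → C = 1806
The feasible region is unbounded (it extends along (0, 1), (1, 0)), but C strictly increases along every unbounded feasible direction, so there is no improving ray and the minimum is attained at a vertex.

The optimum lies where 7x + y = 198 and 7x + 2y = 249.
Solving simultaneously gives x = 21, y = 51.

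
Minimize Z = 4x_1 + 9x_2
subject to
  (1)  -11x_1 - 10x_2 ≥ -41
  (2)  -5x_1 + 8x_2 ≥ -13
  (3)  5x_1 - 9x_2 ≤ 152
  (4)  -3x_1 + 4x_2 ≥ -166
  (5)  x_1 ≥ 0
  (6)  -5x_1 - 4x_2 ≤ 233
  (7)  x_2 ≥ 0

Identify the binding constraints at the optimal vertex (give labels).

(5) and (7)

Vertices and Z = 4x_1 + 9x_2:
  (229/69, 31/69) → Z = 1195/69
  (0, 41/10) → Z = 369/10
  (13/5, 0) → Z = 52/5
  (0, 0) → Z = 0

The minimum is at (0, 0). Substituting into each constraint, equality holds for (5) and (7); the remaining constraints have slack.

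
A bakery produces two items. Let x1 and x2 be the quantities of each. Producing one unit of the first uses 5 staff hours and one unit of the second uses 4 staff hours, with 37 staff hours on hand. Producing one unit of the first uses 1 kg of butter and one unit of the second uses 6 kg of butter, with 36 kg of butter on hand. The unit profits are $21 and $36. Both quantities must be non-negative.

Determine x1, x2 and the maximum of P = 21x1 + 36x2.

Corner points and P = 21x1 + 36x2:
  (0, 0) → P = 0
  (0, 6) → P = 216
  (37/5, 0) → P = 777/5
  (3, 11/2) → P = 261

The optimum lies where 5x1 + 4x2 = 37 and x1 + 6x2 = 36.
Solving simultaneously gives x1 = 3, x2 = 11/2.

x1 = 3, x2 = 11/2, maximum P = 261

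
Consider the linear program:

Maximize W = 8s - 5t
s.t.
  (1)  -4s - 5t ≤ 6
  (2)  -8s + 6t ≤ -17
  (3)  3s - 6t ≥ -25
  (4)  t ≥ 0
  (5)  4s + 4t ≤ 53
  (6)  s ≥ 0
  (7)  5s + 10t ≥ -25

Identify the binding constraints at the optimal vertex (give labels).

Corner points and W = 8s - 5t:
  (17/8, 0) → W = 17
  (193/28, 89/14) → W = 327/14
  (53/4, 0) → W = 106

The maximum is at (53/4, 0). Substituting into each constraint, equality holds for (4) and (5); the remaining constraints have slack.

(4) and (5)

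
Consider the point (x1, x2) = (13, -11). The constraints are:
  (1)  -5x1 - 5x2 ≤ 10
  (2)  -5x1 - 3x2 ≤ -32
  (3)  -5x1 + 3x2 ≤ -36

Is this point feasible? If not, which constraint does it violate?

feasible

(1): -10 ≤ 10 ✓
(2): -32 ≤ -32 ✓
(3): -98 ≤ -36 ✓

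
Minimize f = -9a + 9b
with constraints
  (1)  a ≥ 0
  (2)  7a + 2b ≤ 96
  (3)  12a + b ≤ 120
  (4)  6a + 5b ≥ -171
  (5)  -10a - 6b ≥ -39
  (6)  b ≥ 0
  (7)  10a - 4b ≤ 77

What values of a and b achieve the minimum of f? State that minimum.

a = 39/10, b = 0, minimum f = -351/10

At the optimal vertex, -10a - 6b = -39 and b = 0.
Solving simultaneously gives a = 39/10, b = 0.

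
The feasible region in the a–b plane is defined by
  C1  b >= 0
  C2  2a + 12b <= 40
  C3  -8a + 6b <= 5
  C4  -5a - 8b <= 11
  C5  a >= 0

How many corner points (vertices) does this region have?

Of the 10 pairwise boundary intersections, those satisfying every inequality are:
  (20, 0)
  (0, 0)
  (5/3, 55/18)
  (0, 5/6)

4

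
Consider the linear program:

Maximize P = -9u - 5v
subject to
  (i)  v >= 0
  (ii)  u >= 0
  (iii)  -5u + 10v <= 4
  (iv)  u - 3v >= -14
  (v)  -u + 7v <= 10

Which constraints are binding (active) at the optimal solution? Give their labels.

Vertices and P = -9u - 5v:
  (0, 0) → P = 0
  (0, 2/5) → P = -2
  (72/25, 46/25) → P = -878/25
The feasible region is unbounded (it extends along (7, 1), (1, 0)), but P strictly decreases along every unbounded feasible direction, so there is no improving ray and the maximum is attained at a vertex.

The maximum is at (0, 0). Substituting into each constraint, equality holds for (i) and (ii); the remaining constraints have slack.

(i) and (ii)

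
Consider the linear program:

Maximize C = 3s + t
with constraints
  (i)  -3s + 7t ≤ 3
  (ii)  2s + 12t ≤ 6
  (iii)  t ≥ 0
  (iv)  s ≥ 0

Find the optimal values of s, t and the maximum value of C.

s = 3, t = 0, maximum C = 9

Extreme points and C = 3s + t:
  (3/25, 12/25) → C = 21/25
  (0, 3/7) → C = 3/7
  (3, 0) → C = 9
  (0, 0) → C = 0

At the optimal vertex, 2s + 12t = 6 and t = 0.
Solving simultaneously gives s = 3, t = 0.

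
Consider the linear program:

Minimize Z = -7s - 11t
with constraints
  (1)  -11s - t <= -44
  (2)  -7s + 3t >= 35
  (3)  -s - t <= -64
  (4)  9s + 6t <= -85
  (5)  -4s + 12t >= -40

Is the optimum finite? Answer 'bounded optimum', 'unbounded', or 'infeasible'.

infeasible

The boundaries -11s - t = -44 and -s - t = -64 meet at (-2, 66), but that point violates 9s + 6t ≤ -85. Every candidate vertex is excluded by some other constraint, so the feasible region is empty.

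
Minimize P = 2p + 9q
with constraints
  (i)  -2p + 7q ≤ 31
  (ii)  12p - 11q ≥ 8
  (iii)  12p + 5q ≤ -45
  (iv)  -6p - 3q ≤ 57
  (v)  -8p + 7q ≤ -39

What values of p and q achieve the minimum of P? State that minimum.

Feasible corners and P = 2p + 9q:
  (25, -69) → P = -571
  (-30/31, -207/31) → P = -1923/31
  (-47/11, -115/11) → P = -1129/11

p = 25, q = -69, minimum P = -571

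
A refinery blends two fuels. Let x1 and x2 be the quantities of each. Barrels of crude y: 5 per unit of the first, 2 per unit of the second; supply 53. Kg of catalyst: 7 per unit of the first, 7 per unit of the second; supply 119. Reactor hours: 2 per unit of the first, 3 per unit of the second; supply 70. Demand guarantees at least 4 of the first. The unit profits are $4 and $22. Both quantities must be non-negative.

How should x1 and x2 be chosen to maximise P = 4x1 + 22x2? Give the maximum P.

The optimum lies where 7x1 + 7x2 = 119 and x1 = 4.
Solving simultaneously gives x1 = 4, x2 = 13.

x1 = 4, x2 = 13, maximum P = 302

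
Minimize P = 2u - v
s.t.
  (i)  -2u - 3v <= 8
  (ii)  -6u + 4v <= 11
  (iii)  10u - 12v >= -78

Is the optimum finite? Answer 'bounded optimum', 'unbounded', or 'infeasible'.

bounded optimum

Feasible corners and P = 2u - v:
  (-5/2, -1) → P = -4
  (45/8, 179/16) → P = 1/16
The feasible region has finitely many vertices and no improving ray; the minimum is -4 at (-5/2, -1).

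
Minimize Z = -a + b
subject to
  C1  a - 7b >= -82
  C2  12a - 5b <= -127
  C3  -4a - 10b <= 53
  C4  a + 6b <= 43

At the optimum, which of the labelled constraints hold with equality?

C2 and C3

Extreme points and Z = -a + b:
  (-1191/38, 275/38) → Z = 733/19
  (-191/13, 125/13) → Z = 316/13
  (-307/28, -32/35) → Z = 201/20
  (-547/77, 643/77) → Z = 170/11

The minimum is at (-307/28, -32/35). Substituting into each constraint, equality holds for C2 and C3; the remaining constraints have slack.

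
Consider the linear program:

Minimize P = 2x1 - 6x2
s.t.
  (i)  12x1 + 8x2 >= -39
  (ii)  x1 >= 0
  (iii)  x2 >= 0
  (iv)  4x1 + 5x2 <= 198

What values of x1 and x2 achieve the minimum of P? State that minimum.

Corner points and P = 2x1 - 6x2:
  (0, 0) → P = 0
  (0, 198/5) → P = -1188/5
  (99/2, 0) → P = 99

The binding constraints are x1 = 0 and 4x1 + 5x2 = 198.
Solving simultaneously gives x1 = 0, x2 = 198/5.

x1 = 0, x2 = 198/5, minimum P = -1188/5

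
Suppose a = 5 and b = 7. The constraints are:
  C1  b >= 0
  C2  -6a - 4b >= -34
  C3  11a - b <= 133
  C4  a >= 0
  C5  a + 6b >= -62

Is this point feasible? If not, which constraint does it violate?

not feasible — violates C2

Constraint C2: -6a - 4b = -58, which is not ≥ -34. All other constraints are satisfied.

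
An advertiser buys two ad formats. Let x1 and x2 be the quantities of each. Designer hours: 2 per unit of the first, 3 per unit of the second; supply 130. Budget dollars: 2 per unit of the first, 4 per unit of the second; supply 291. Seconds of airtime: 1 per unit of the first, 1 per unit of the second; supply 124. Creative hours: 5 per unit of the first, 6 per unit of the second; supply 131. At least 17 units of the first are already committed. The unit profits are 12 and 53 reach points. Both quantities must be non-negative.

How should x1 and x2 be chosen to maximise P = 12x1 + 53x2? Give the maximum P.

Feasible corners and P = 12x1 + 53x2:
  (131/5, 0) → P = 1572/5
  (17, 0) → P = 204
  (17, 23/3) → P = 1831/3

x1 = 17, x2 = 23/3, maximum P = 1831/3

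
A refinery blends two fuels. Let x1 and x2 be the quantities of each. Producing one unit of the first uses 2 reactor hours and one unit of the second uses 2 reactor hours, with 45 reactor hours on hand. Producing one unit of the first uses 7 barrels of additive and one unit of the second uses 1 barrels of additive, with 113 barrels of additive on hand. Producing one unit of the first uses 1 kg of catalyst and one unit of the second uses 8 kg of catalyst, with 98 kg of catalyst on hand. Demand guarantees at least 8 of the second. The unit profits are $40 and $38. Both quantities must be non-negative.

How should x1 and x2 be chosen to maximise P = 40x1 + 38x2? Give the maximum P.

x1 = 29/2, x2 = 8, maximum P = 884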